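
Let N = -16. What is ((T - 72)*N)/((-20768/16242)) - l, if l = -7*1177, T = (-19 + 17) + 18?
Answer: 4892335/649 ≈ 7538.3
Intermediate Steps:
T = 16 (T = -2 + 18 = 16)
l = -8239
((T - 72)*N)/((-20768/16242)) - l = ((16 - 72)*(-16))/((-20768/16242)) - 1*(-8239) = (-56*(-16))/((-20768*1/16242)) + 8239 = 896/(-10384/8121) + 8239 = 896*(-8121/10384) + 8239 = -454776/649 + 8239 = 4892335/649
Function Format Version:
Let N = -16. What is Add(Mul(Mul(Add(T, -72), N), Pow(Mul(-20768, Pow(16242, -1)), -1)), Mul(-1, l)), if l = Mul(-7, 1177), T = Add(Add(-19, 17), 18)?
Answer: Rational(4892335, 649) ≈ 7538.3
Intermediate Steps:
T = 16 (T = Add(-2, 18) = 16)
l = -8239
Add(Mul(Mul(Add(T, -72), N), Pow(Mul(-20768, Pow(16242, -1)), -1)), Mul(-1, l)) = Add(Mul(Mul(Add(16, -72), -16), Pow(Mul(-20768, Pow(16242, -1)), -1)), Mul(-1, -8239)) = Add(Mul(Mul(-56, -16), Pow(Mul(-20768, Rational(1, 16242)), -1)), 8239) = Add(Mul(896, Pow(Rational(-10384, 8121), -1)), 8239) = Add(Mul(896, Rational(-8121, 10384)), 8239) = Add(Rational(-454776, 649), 8239) = Rational(4892335, 649)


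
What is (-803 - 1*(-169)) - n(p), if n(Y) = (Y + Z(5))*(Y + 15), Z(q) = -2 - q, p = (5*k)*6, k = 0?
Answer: -529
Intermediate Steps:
p = 0 (p = (5*0)*6 = 0*6 = 0)
n(Y) = (-7 + Y)*(15 + Y) (n(Y) = (Y + (-2 - 1*5))*(Y + 15) = (Y + (-2 - 5))*(15 + Y) = (Y - 7)*(15 + Y) = (-7 + Y)*(15 + Y))
(-803 - 1*(-169)) - n(p) = (-803 - 1*(-169)) - (-105 + 0**2 + 8*0) = (-803 + 169) - (-105 + 0 + 0) = -634 - 1*(-105) = -634 + 105 = -529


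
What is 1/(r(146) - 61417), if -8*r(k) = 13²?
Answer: -8/491505 ≈ -1.6277e-5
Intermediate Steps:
r(k) = -169/8 (r(k) = -⅛*13² = -⅛*169 = -169/8)
1/(r(146) - 61417) = 1/(-169/8 - 61417) = 1/(-491505/8) = -8/491505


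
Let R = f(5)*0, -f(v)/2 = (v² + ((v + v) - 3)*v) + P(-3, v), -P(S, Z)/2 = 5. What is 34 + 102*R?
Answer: 34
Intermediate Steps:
P(S, Z) = -10 (P(S, Z) = -2*5 = -10)
f(v) = 20 - 2*v² - 2*v*(-3 + 2*v) (f(v) = -2*((v² + ((v + v) - 3)*v) - 10) = -2*((v² + (2*v - 3)*v) - 10) = -2*((v² + (-3 + 2*v)*v) - 10) = -2*((v² + v*(-3 + 2*v)) - 10) = -2*(-10 + v² + v*(-3 + 2*v)) = 20 - 2*v² - 2*v*(-3 + 2*v))
R = 0 (R = (20 - 6*5² + 6*5)*0 = (20 - 6*25 + 30)*0 = (20 - 150 + 30)*0 = -100*0 = 0)
34 + 102*R = 34 + 102*0 = 34 + 0 = 34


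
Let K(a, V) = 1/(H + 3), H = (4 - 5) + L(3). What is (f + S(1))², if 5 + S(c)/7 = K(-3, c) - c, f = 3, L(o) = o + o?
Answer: 93025/64 ≈ 1453.5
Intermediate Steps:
L(o) = 2*o
H = 5 (H = (4 - 5) + 2*3 = -1 + 6 = 5)
K(a, V) = ⅛ (K(a, V) = 1/(5 + 3) = 1/8 = ⅛)
S(c) = -273/8 - 7*c (S(c) = -35 + 7*(⅛ - c) = -35 + (7/8 - 7*c) = -273/8 - 7*c)
(f + S(1))² = (3 + (-273/8 - 7*1))² = (3 + (-273/8 - 7))² = (3 - 329/8)² = (-305/8)² = 93025/64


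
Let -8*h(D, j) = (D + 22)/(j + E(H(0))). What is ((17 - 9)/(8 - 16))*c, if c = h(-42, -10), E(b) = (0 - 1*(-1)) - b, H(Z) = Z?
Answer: 5/18 ≈ 0.27778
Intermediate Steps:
E(b) = 1 - b (E(b) = (0 + 1) - b = 1 - b)
h(D, j) = -(22 + D)/(8*(1 + j)) (h(D, j) = -(D + 22)/(8*(j + (1 - 1*0))) = -(22 + D)/(8*(j + (1 + 0))) = -(22 + D)/(8*(j + 1)) = -(22 + D)/(8*(1 + j)))
c = -5/18 (c = (-22 - 1*(-42))/(8*(1 - 10)) = (⅛)*(-22 + 42)/(-9) = (⅛)*(-⅑)*20 = -5/18 ≈ -0.27778)
((17 - 9)/(8 - 16))*c = ((17 - 9)/(8 - 16))*(-5/18) = (8/(-8))*(-5/18) = (8*(-⅛))*(-5/18) = -1*(-5/18) = 5/18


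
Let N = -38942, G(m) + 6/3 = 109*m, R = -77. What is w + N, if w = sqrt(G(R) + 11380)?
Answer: -38942 + sqrt(2985) ≈ -38887.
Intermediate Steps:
G(m) = -2 + 109*m
w = sqrt(2985) (w = sqrt((-2 + 109*(-77)) + 11380) = sqrt((-2 - 8393) + 11380) = sqrt(-8395 + 11380) = sqrt(2985) ≈ 54.635)
w + N = sqrt(2985) - 38942 = -38942 + sqrt(2985)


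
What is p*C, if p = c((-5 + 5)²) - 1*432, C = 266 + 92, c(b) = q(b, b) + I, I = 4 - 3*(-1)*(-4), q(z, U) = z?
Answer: -157520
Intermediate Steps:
I = -8 (I = 4 - (-3)*(-4) = 4 - 1*12 = 4 - 12 = -8)
c(b) = -8 + b (c(b) = b - 8 = -8 + b)
C = 358
p = -440 (p = (-8 + (-5 + 5)²) - 1*432 = (-8 + 0²) - 432 = (-8 + 0) - 432 = -8 - 432 = -440)
p*C = -440*358 = -157520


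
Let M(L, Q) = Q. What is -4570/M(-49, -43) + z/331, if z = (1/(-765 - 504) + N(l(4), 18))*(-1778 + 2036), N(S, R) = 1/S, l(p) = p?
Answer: 1282057805/12041118 ≈ 106.47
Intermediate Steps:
z = 54395/846 (z = (1/(-765 - 504) + 1/4)*(-1778 + 2036) = (1/(-1269) + ¼)*258 = (-1/1269 + ¼)*258 = (1265/5076)*258 = 54395/846 ≈ 64.297)
-4570/M(-49, -43) + z/331 = -4570/(-43) + (54395/846)/331 = -4570*(-1/43) + (54395/846)*(1/331) = 4570/43 + 54395/280026 = 1282057805/12041118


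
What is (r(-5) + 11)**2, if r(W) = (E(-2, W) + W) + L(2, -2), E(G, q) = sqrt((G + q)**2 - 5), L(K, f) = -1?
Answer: 69 + 20*sqrt(11) ≈ 135.33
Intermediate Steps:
E(G, q) = sqrt(-5 + (G + q)**2)
r(W) = -1 + W + sqrt(-5 + (-2 + W)**2) (r(W) = (sqrt(-5 + (-2 + W)**2) + W) - 1 = (W + sqrt(-5 + (-2 + W)**2)) - 1 = -1 + W + sqrt(-5 + (-2 + W)**2))
(r(-5) + 11)**2 = ((-1 - 5 + sqrt(-5 + (-2 - 5)**2)) + 11)**2 = ((-1 - 5 + sqrt(-5 + (-7)**2)) + 11)**2 = ((-1 - 5 + sqrt(-5 + 49)) + 11)**2 = ((-1 - 5 + sqrt(44)) + 11)**2 = ((-1 - 5 + 2*sqrt(11)) + 11)**2 = ((-6 + 2*sqrt(11)) + 11)**2 = (5 + 2*sqrt(11))**2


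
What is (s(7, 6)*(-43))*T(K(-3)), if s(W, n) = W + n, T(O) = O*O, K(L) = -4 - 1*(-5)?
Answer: -559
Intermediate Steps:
K(L) = 1 (K(L) = -4 + 5 = 1)
T(O) = O**2
(s(7, 6)*(-43))*T(K(-3)) = ((7 + 6)*(-43))*1**2 = (13*(-43))*1 = -559*1 = -559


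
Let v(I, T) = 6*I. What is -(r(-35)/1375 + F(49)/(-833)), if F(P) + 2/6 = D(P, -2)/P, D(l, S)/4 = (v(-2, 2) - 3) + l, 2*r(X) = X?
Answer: 1054607/67348050 ≈ 0.015659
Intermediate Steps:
r(X) = X/2
D(l, S) = -60 + 4*l (D(l, S) = 4*((6*(-2) - 3) + l) = 4*((-12 - 3) + l) = 4*(-15 + l) = -60 + 4*l)
F(P) = -1/3 + (-60 + 4*P)/P
-(r(-35)/1375 + F(49)/(-833)) = -(((1/2)*(-35))/1375 + (11/3 - 60/49)/(-833)) = -(-35/2*1/1375 + (11/3 - 60*1/49)*(-1/833)) = -(-7/550 + (11/3 - 60/49)*(-1/833)) = -(-7/550 + (359/147)*(-1/833)) = -(-7/550 - 359/122451) = -1*(-1054607/67348050) = 1054607/67348050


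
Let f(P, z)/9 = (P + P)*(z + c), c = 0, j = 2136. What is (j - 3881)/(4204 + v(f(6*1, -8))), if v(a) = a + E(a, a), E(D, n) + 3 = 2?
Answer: -1745/3339 ≈ -0.52261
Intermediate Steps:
E(D, n) = -1 (E(D, n) = -3 + 2 = -1)
f(P, z) = 18*P*z (f(P, z) = 9*((P + P)*(z + 0)) = 9*((2*P)*z) = 9*(2*P*z) = 18*P*z)
v(a) = -1 + a (v(a) = a - 1 = -1 + a)
(j - 3881)/(4204 + v(f(6*1, -8))) = (2136 - 3881)/(4204 + (-1 + 18*(6*1)*(-8))) = -1745/(4204 + (-1 + 18*6*(-8))) = -1745/(4204 + (-1 - 864)) = -1745/(4204 - 865) = -1745/3339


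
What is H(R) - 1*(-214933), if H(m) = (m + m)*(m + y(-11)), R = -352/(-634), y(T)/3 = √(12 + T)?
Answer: 21598798941/100489 ≈ 2.1494e+5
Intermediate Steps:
y(T) = 3*√(12 + T)
R = 176/317 (R = -352*(-1/634) = 176/317 ≈ 0.55521)
H(m) = 2*m*(3 + m) (H(m) = (m + m)*(m + 3*√(12 - 11)) = (2*m)*(m + 3*√1) = (2*m)*(m + 3*1) = (2*m)*(m + 3) = (2*m)*(3 + m) = 2*m*(3 + m))
H(R) - 1*(-214933) = 2*(176/317)*(3 + 176/317) - 1*(-214933) = 2*(176/317)*(1127/317) + 214933 = 396704/100489 + 214933 = 21598798941/100489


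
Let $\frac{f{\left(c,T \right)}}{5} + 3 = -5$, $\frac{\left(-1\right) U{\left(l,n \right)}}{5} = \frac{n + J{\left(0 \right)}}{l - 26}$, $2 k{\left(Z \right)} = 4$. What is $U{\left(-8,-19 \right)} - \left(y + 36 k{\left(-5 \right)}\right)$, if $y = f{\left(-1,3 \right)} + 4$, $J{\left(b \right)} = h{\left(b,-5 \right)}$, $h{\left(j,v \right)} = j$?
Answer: $- \frac{1319}{34} \approx -38.794$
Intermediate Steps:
$J{\left(b \right)} = b$
$k{\left(Z \right)} = 2$ ($k{\left(Z \right)} = \frac{1}{2} \cdot 4 = 2$)
$U{\left(l,n \right)} = - \frac{5 n}{-26 + l}$ ($U{\left(l,n \right)} = - 5 \frac{n + 0}{l - 26} = - 5 \frac{n}{-26 + l} = - \frac{5 n}{-26 + l}$)
$f{\left(c,T \right)} = -40$ ($f{\left(c,T \right)} = -15 + 5 \left(-5\right) = -15 - 25 = -40$)
$y = -36$ ($y = -40 + 4 = -36$)
$U{\left(-8,-19 \right)} - \left(y + 36 k{\left(-5 \right)}\right) = \left(-5\right) \left(-19\right) \frac{1}{-26 - 8} - \left(-36 + 36 \cdot 2\right) = \left(-5\right) \left(-19\right) \frac{1}{-34} - \left(-36 + 72\right) = \left(-5\right) \left(-19\right) \left(- \frac{1}{34}\right) - 36 = - \frac{95}{34} - 36 = - \frac{1319}{34}$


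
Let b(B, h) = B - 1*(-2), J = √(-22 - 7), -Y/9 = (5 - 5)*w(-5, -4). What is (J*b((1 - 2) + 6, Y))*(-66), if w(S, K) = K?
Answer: -462*I*√29 ≈ -2487.9*I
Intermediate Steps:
Y = 0 (Y = -9*(5 - 5)*(-4) = -0*(-4) = -9*0 = 0)
J = I*√29 (J = √(-29) = I*√29 ≈ 5.3852*I)
b(B, h) = 2 + B (b(B, h) = B + 2 = 2 + B)
(J*b((1 - 2) + 6, Y))*(-66) = ((I*√29)*(2 + ((1 - 2) + 6)))*(-66) = ((I*√29)*(2 + (-1 + 6)))*(-66) = ((I*√29)*(2 + 5))*(-66) = ((I*√29)*7)*(-66) = (7*I*√29)*(-66) = -462*I*√29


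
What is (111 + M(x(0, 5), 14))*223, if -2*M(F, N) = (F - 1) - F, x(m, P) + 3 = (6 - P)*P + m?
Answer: 49729/2 ≈ 24865.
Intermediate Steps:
x(m, P) = -3 + m + P*(6 - P) (x(m, P) = -3 + ((6 - P)*P + m) = -3 + (P*(6 - P) + m) = -3 + (m + P*(6 - P)) = -3 + m + P*(6 - P))
M(F, N) = ½ (M(F, N) = -((F - 1) - F)/2 = -((-1 + F) - F)/2 = -½*(-1) = ½)
(111 + M(x(0, 5), 14))*223 = (111 + ½)*223 = (223/2)*223 = 49729/2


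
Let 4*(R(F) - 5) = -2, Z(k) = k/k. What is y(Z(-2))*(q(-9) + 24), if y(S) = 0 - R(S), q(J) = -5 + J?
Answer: -45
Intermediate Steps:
Z(k) = 1
R(F) = 9/2 (R(F) = 5 + (¼)*(-2) = 5 - ½ = 9/2)
y(S) = -9/2 (y(S) = 0 - 1*9/2 = 0 - 9/2 = -9/2)
y(Z(-2))*(q(-9) + 24) = -9*((-5 - 9) + 24)/2 = -9*(-14 + 24)/2 = -9/2*10 = -45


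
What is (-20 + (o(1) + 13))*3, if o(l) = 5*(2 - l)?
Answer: -6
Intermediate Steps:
o(l) = 10 - 5*l
(-20 + (o(1) + 13))*3 = (-20 + ((10 - 5*1) + 13))*3 = (-20 + ((10 - 5) + 13))*3 = (-20 + (5 + 13))*3 = (-20 + 18)*3 = -2*3 = -6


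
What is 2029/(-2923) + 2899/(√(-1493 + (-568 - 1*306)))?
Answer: -2029/2923 - 2899*I*√263/789 ≈ -0.69415 - 59.587*I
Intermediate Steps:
2029/(-2923) + 2899/(√(-1493 + (-568 - 1*306))) = 2029*(-1/2923) + 2899/(√(-1493 + (-568 - 306))) = -2029/2923 + 2899/(√(-1493 - 874)) = -2029/2923 + 2899/(√(-2367)) = -2029/2923 + 2899/((3*I*√263)) = -2029/2923 + 2899*(-I*√263/789) = -2029/2923 - 2899*I*√263/789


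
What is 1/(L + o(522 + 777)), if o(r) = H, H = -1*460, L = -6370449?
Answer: -1/6370909 ≈ -1.5696e-7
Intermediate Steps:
H = -460
o(r) = -460
1/(L + o(522 + 777)) = 1/(-6370449 - 460) = 1/(-6370909) = -1/6370909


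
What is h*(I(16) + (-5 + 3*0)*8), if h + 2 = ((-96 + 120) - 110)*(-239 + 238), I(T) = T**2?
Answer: 18144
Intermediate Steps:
h = 84 (h = -2 + ((-96 + 120) - 110)*(-239 + 238) = -2 + (24 - 110)*(-1) = -2 - 86*(-1) = -2 + 86 = 84)
h*(I(16) + (-5 + 3*0)*8) = 84*(16**2 + (-5 + 3*0)*8) = 84*(256 + (-5 + 0)*8) = 84*(256 - 5*8) = 84*(256 - 40) = 84*216 = 18144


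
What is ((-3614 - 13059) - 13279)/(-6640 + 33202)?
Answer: -4992/4427 ≈ -1.1276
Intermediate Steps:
((-3614 - 13059) - 13279)/(-6640 + 33202) = (-16673 - 13279)/26562 = -29952*1/26562 = -4992/4427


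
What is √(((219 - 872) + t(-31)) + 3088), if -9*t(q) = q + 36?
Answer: √21910/3 ≈ 49.340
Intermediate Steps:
t(q) = -4 - q/9 (t(q) = -(q + 36)/9 = -(36 + q)/9 = -4 - q/9)
√(((219 - 872) + t(-31)) + 3088) = √(((219 - 872) + (-4 - ⅑*(-31))) + 3088) = √((-653 + (-4 + 31/9)) + 3088) = √((-653 - 5/9) + 3088) = √(-5882/9 + 3088) = √(21910/9) = √21910/3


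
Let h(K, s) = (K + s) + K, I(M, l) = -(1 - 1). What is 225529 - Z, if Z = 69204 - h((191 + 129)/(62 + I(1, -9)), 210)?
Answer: 4852905/31 ≈ 1.5655e+5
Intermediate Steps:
I(M, l) = 0 (I(M, l) = -1*0 = 0)
h(K, s) = s + 2*K
Z = 2138494/31 (Z = 69204 - (210 + 2*((191 + 129)/(62 + 0))) = 69204 - (210 + 2*(320/62)) = 69204 - (210 + 2*(320*(1/62))) = 69204 - (210 + 2*(160/31)) = 69204 - (210 + 320/31) = 69204 - 1*6830/31 = 69204 - 6830/31 = 2138494/31 ≈ 68984.)
225529 - Z = 225529 - 1*2138494/31 = 225529 - 2138494/31 = 4852905/31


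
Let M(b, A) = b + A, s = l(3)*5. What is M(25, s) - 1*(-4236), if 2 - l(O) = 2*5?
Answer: 4221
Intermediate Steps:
l(O) = -8 (l(O) = 2 - 2*5 = 2 - 1*10 = 2 - 10 = -8)
s = -40 (s = -8*5 = -40)
M(b, A) = A + b
M(25, s) - 1*(-4236) = (-40 + 25) - 1*(-4236) = -15 + 4236 = 4221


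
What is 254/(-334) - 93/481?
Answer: -76618/80327 ≈ -0.95383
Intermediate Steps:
254/(-334) - 93/481 = 254*(-1/334) - 93*1/481 = -127/167 - 93/481 = -76618/80327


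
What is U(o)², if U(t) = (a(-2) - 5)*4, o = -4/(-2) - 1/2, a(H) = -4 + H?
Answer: 1936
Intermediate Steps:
o = 3/2 (o = -4*(-½) - 1*½ = 2 - ½ = 3/2 ≈ 1.5000)
U(t) = -44 (U(t) = ((-4 - 2) - 5)*4 = (-6 - 5)*4 = -11*4 = -44)
U(o)² = (-44)² = 1936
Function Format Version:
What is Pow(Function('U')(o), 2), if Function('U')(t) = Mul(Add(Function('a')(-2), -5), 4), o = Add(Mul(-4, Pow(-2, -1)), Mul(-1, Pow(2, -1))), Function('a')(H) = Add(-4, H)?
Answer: 1936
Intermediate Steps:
o = Rational(3, 2) (o = Add(Mul(-4, Rational(-1, 2)), Mul(-1, Rational(1, 2))) = Add(2, Rational(-1, 2)) = Rational(3, 2) ≈ 1.5000)
Function('U')(t) = -44 (Function('U')(t) = Mul(Add(Add(-4, -2), -5), 4) = Mul(Add(-6, -5), 4) = Mul(-11, 4) = -44)
Pow(Function('U')(o), 2) = Pow(-44, 2) = 1936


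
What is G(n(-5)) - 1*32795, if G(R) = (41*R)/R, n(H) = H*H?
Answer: -32754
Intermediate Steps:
n(H) = H²
G(R) = 41
G(n(-5)) - 1*32795 = 41 - 1*32795 = 41 - 32795 = -32754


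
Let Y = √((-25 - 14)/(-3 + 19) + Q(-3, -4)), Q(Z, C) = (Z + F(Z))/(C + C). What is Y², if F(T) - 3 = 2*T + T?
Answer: -21/16 ≈ -1.3125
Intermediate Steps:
F(T) = 3 + 3*T (F(T) = 3 + (2*T + T) = 3 + 3*T)
Q(Z, C) = (3 + 4*Z)/(2*C) (Q(Z, C) = (Z + (3 + 3*Z))/(C + C) = (3 + 4*Z)/((2*C)) = (3 + 4*Z)*(1/(2*C)) = (3 + 4*Z)/(2*C))
Y = I*√21/4 (Y = √((-25 - 14)/(-3 + 19) + (½)*(3 + 4*(-3))/(-4)) = √(-39/16 + (½)*(-¼)*(3 - 12)) = √(-39*1/16 + (½)*(-¼)*(-9)) = √(-39/16 + 9/8) = √(-21/16) = I*√21/4 ≈ 1.1456*I)
Y² = (I*√21/4)² = -21/16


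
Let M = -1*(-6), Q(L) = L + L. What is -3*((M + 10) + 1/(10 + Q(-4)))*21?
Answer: -2079/2 ≈ -1039.5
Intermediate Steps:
Q(L) = 2*L
M = 6
-3*((M + 10) + 1/(10 + Q(-4)))*21 = -3*((6 + 10) + 1/(10 + 2*(-4)))*21 = -3*(16 + 1/(10 - 8))*21 = -3*(16 + 1/2)*21 = -3*(16 + ½)*21 = -3*33/2*21 = -99/2*21 = -2079/2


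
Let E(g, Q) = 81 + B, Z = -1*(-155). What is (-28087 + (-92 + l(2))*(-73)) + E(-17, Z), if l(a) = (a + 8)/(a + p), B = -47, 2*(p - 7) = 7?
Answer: -106977/5 ≈ -21395.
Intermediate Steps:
p = 21/2 (p = 7 + (½)*7 = 7 + 7/2 = 21/2 ≈ 10.500)
l(a) = (8 + a)/(21/2 + a) (l(a) = (a + 8)/(a + 21/2) = (8 + a)/(21/2 + a))
Z = 155
E(g, Q) = 34 (E(g, Q) = 81 - 47 = 34)
(-28087 + (-92 + l(2))*(-73)) + E(-17, Z) = (-28087 + (-92 + 2*(8 + 2)/(21 + 2*2))*(-73)) + 34 = (-28087 + (-92 + 2*10/(21 + 4))*(-73)) + 34 = (-28087 + (-92 + 2*10/25)*(-73)) + 34 = (-28087 + (-92 + 2*(1/25)*10)*(-73)) + 34 = (-28087 + (-92 + ⅘)*(-73)) + 34 = (-28087 - 456/5*(-73)) + 34 = (-28087 + 33288/5) + 34 = -107147/5 + 34 = -106977/5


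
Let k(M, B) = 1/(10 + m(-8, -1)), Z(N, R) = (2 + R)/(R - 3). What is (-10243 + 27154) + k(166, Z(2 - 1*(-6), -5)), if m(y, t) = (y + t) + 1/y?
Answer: 118385/7 ≈ 16912.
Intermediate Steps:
m(y, t) = t + y + 1/y (m(y, t) = (t + y) + 1/y = t + y + 1/y)
Z(N, R) = (2 + R)/(-3 + R)
k(M, B) = 8/7 (k(M, B) = 1/(10 + (-1 - 8 + 1/(-8))) = 1/(10 + (-1 - 8 - ⅛)) = 1/(10 - 73/8) = 1/(7/8) = 8/7)
(-10243 + 27154) + k(166, Z(2 - 1*(-6), -5)) = (-10243 + 27154) + 8/7 = 16911 + 8/7 = 118385/7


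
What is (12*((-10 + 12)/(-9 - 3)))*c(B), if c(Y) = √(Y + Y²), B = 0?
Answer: 0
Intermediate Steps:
(12*((-10 + 12)/(-9 - 3)))*c(B) = (12*((-10 + 12)/(-9 - 3)))*√(0*(1 + 0)) = (12*(2/(-12)))*√(0*1) = (12*(2*(-1/12)))*√0 = (12*(-⅙))*0 = -2*0 = 0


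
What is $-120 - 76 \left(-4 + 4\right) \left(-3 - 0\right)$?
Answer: $-120$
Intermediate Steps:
$-120 - 76 \left(-4 + 4\right) \left(-3 - 0\right) = -120 - 76 \cdot 0 \left(-3 + 0\right) = -120 - 76 \cdot 0 \left(-3\right) = -120 - 0 = -120 + 0 = -120$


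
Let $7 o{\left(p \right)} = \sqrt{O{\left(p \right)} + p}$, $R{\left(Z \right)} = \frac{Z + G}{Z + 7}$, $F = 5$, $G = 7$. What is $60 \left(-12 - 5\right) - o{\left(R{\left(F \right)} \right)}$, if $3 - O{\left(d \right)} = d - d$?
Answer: $- \frac{7142}{7} \approx -1020.3$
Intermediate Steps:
$O{\left(d \right)} = 3$ ($O{\left(d \right)} = 3 - \left(d - d\right) = 3 - 0 = 3 + 0 = 3$)
$R{\left(Z \right)} = 1$ ($R{\left(Z \right)} = \frac{Z + 7}{Z + 7} = \frac{7 + Z}{7 + Z} = 1$)
$o{\left(p \right)} = \frac{\sqrt{3 + p}}{7}$
$60 \left(-12 - 5\right) - o{\left(R{\left(F \right)} \right)} = 60 \left(-12 - 5\right) - \frac{\sqrt{3 + 1}}{7} = 60 \left(-12 - 5\right) - \frac{\sqrt{4}}{7} = 60 \left(-17\right) - \frac{1}{7} \cdot 2 = -1020 - \frac{2}{7} = - \frac{7142}{7}$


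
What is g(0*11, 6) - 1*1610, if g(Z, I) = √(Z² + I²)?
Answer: -1604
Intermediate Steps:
g(Z, I) = √(I² + Z²)
g(0*11, 6) - 1*1610 = √(6² + (0*11)²) - 1*1610 = √(36 + 0²) - 1610 = √(36 + 0) - 1610 = √36 - 1610 = 6 - 1610 = -1604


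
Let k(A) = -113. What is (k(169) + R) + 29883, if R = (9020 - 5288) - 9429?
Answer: 24073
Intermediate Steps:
R = -5697 (R = 3732 - 9429 = -5697)
(k(169) + R) + 29883 = (-113 - 5697) + 29883 = -5810 + 29883 = 24073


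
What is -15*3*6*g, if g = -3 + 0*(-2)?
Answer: 810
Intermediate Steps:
g = -3 (g = -3 + 0 = -3)
-15*3*6*g = -15*3*6*(-3) = -270*(-3) = -15*(-54) = 810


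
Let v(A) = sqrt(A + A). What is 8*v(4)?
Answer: 16*sqrt(2) ≈ 22.627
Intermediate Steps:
v(A) = sqrt(2)*sqrt(A) (v(A) = sqrt(2*A) = sqrt(2)*sqrt(A))
8*v(4) = 8*(sqrt(2)*sqrt(4)) = 8*(sqrt(2)*2) = 8*(2*sqrt(2)) = 16*sqrt(2)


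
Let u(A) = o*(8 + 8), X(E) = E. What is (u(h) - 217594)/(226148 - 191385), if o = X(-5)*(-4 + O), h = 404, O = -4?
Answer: -216954/34763 ≈ -6.2409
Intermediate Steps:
o = 40 (o = -5*(-4 - 4) = -5*(-8) = 40)
u(A) = 640 (u(A) = 40*(8 + 8) = 40*16 = 640)
(u(h) - 217594)/(226148 - 191385) = (640 - 217594)/(226148 - 191385) = -216954/34763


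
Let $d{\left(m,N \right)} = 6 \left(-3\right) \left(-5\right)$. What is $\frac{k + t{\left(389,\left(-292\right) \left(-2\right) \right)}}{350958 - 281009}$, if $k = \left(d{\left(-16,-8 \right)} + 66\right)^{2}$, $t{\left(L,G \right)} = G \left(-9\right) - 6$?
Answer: $\frac{1734}{6359} \approx 0.27268$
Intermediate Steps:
$t{\left(L,G \right)} = -6 - 9 G$ ($t{\left(L,G \right)} = - 9 G - 6 = -6 - 9 G$)
$d{\left(m,N \right)} = 90$ ($d{\left(m,N \right)} = \left(-18\right) \left(-5\right) = 90$)
$k = 24336$ ($k = \left(90 + 66\right)^{2} = 156^{2} = 24336$)
$\frac{k + t{\left(389,\left(-292\right) \left(-2\right) \right)}}{350958 - 281009} = \frac{24336 - \left(6 + 9 \left(\left(-292\right) \left(-2\right)\right)\right)}{350958 - 281009} = \frac{24336 - 5262}{69949} = \left(24336 - 5262\right) \frac{1}{69949} = 19074 \cdot \frac{1}{69949} = \frac{1734}{6359}$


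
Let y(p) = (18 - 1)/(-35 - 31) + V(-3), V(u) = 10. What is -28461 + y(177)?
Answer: -1877783/66 ≈ -28451.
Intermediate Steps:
y(p) = 643/66 (y(p) = (18 - 1)/(-35 - 31) + 10 = 17/(-66) + 10 = 17*(-1/66) + 10 = -17/66 + 10 = 643/66)
-28461 + y(177) = -28461 + 643/66 = -1877783/66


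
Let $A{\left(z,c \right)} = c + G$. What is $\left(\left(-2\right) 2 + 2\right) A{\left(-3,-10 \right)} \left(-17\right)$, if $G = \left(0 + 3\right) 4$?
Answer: $68$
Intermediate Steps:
$G = 12$ ($G = 3 \cdot 4 = 12$)
$A{\left(z,c \right)} = 12 + c$ ($A{\left(z,c \right)} = c + 12 = 12 + c$)
$\left(\left(-2\right) 2 + 2\right) A{\left(-3,-10 \right)} \left(-17\right) = \left(\left(-2\right) 2 + 2\right) \left(12 - 10\right) \left(-17\right) = \left(-4 + 2\right) 2 \left(-17\right) = \left(-2\right) 2 \left(-17\right) = \left(-4\right) \left(-17\right) = 68$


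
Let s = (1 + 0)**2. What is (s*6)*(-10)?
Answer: -60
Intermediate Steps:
s = 1 (s = 1**2 = 1)
(s*6)*(-10) = (1*6)*(-10) = 6*(-10) = -60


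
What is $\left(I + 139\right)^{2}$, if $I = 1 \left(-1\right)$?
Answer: $19044$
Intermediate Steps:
$I = -1$
$\left(I + 139\right)^{2} = \left(-1 + 139\right)^{2} = 138^{2} = 19044$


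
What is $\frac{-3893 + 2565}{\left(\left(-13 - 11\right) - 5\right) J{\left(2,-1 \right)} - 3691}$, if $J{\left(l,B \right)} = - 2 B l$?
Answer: $\frac{1328}{3807} \approx 0.34883$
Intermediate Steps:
$J{\left(l,B \right)} = - 2 B l$
$\frac{-3893 + 2565}{\left(\left(-13 - 11\right) - 5\right) J{\left(2,-1 \right)} - 3691} = \frac{-3893 + 2565}{\left(\left(-13 - 11\right) - 5\right) \left(\left(-2\right) \left(-1\right) 2\right) - 3691} = - \frac{1328}{\left(-24 - 5\right) 4 - 3691} = - \frac{1328}{\left(-29\right) 4 - 3691} = - \frac{1328}{-116 - 3691} = - \frac{1328}{-3807} = \left(-1328\right) \left(- \frac{1}{3807}\right) = \frac{1328}{3807}$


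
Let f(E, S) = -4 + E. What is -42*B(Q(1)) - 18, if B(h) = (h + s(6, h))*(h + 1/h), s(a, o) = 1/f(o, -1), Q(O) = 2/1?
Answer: -351/2 ≈ -175.50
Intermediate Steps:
Q(O) = 2 (Q(O) = 2*1 = 2)
s(a, o) = 1/(-4 + o)
B(h) = (h + 1/h)*(h + 1/(-4 + h)) (B(h) = (h + 1/(-4 + h))*(h + 1/h) = (h + 1/h)*(h + 1/(-4 + h)))
-42*B(Q(1)) - 18 = -42*(1 + 2⁴ - 4*2 - 4*2³ + 2*2²)/(2*(-4 + 2)) - 18 = -21*(1 + 16 - 8 - 4*8 + 2*4)/(-2) - 18 = -21*(-1)*(1 + 16 - 8 - 32 + 8)/2 - 18 = -21*(-1)*(-15)/2 - 18 = -42*15/4 - 18 = -315/2 - 18 = -351/2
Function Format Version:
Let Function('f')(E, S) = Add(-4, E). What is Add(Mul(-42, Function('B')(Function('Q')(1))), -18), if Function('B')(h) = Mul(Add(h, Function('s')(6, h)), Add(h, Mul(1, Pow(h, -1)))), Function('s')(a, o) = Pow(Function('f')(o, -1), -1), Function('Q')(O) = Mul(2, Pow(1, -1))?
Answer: Rational(-351, 2) ≈ -175.50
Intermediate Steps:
Function('Q')(O) = 2 (Function('Q')(O) = Mul(2, 1) = 2)
Function('s')(a, o) = Pow(Add(-4, o), -1)
Function('B')(h) = Mul(Add(h, Pow(h, -1)), Add(h, Pow(Add(-4, h), -1))) (Function('B')(h) = Mul(Add(h, Pow(Add(-4, h), -1)), Add(h, Mul(1, Pow(h, -1)))) = Mul(Add(h, Pow(Add(-4, h), -1)), Add(h, Pow(h, -1))) = Mul(Add(h, Pow(h, -1)), Add(h, Pow(Add(-4, h), -1))))
Add(Mul(-42, Function('B')(Function('Q')(1))), -18) = Add(Mul(-42, Mul(Pow(2, -1), Pow(Add(-4, 2), -1), Add(1, Pow(2, 4), Mul(-4, 2), Mul(-4, Pow(2, 3)), Mul(2, Pow(2, 2))))), -18) = Add(Mul(-42, Mul(Rational(1, 2), Pow(-2, -1), Add(1, 16, -8, Mul(-4, 8), Mul(2, 4)))), -18) = Add(Mul(-42, Mul(Rational(1, 2), Rational(-1, 2), Add(1, 16, -8, -32, 8))), -18) = Add(Mul(-42, Mul(Rational(1, 2), Rational(-1, 2), -15)), -18) = Add(Mul(-42, Rational(15, 4)), -18) = Add(Rational(-315, 2), -18) = Rational(-351, 2)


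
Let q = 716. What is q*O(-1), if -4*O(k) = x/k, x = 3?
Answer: 537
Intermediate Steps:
O(k) = -3/(4*k)
q*O(-1) = 716*(-¾/(-1)) = 716*(-¾*(-1)) = 716*(¾) = 537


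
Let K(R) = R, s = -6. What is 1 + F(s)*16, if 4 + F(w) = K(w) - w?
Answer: -63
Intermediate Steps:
F(w) = -4 (F(w) = -4 + (w - w) = -4 + 0 = -4)
1 + F(s)*16 = 1 - 4*16 = 1 - 64 = -63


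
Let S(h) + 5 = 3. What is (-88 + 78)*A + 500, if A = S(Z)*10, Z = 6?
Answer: 700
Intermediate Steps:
S(h) = -2 (S(h) = -5 + 3 = -2)
A = -20 (A = -2*10 = -20)
(-88 + 78)*A + 500 = (-88 + 78)*(-20) + 500 = -10*(-20) + 500 = 200 + 500 = 700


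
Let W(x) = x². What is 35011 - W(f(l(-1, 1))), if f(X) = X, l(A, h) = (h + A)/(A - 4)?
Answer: 35011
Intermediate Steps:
l(A, h) = (A + h)/(-4 + A)
35011 - W(f(l(-1, 1))) = 35011 - ((-1 + 1)/(-4 - 1))² = 35011 - (0/(-5))² = 35011 - (-⅕*0)² = 35011 - 1*0² = 35011 - 1*0 = 35011 + 0 = 35011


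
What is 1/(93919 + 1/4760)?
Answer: 4760/447054441 ≈ 1.0647e-5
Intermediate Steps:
1/(93919 + 1/4760) = 1/(447054441/4760) = 4760/447054441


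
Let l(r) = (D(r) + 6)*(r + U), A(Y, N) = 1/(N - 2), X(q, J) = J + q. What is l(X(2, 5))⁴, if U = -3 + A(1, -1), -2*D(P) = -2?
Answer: 35153041/81 ≈ 4.3399e+5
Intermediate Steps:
A(Y, N) = 1/(-2 + N)
D(P) = 1 (D(P) = -½*(-2) = 1)
U = -10/3 (U = -3 + 1/(-2 - 1) = -3 + 1/(-3) = -3 - ⅓ = -10/3 ≈ -3.3333)
l(r) = -70/3 + 7*r (l(r) = (1 + 6)*(r - 10/3) = 7*(-10/3 + r) = -70/3 + 7*r)
l(X(2, 5))⁴ = (-70/3 + 7*(5 + 2))⁴ = (-70/3 + 7*7)⁴ = (-70/3 + 49)⁴ = (77/3)⁴ = 35153041/81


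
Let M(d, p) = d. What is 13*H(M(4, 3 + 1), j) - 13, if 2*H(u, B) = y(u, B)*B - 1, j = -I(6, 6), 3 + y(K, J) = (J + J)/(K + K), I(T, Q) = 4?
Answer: 169/2 ≈ 84.500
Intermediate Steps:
y(K, J) = -3 + J/K (y(K, J) = -3 + (J + J)/(K + K) = -3 + (2*J)/((2*K)) = -3 + (2*J)*(1/(2*K)) = -3 + J/K)
j = -4 (j = -1*4 = -4)
H(u, B) = -½ + B*(-3 + B/u)/2 (H(u, B) = ((-3 + B/u)*B - 1)/2 = (B*(-3 + B/u) - 1)/2 = (-1 + B*(-3 + B/u))/2 = -½ + B*(-3 + B/u)/2)
13*H(M(4, 3 + 1), j) - 13 = 13*((½)*(-1*4 - 4*(-4 - 3*4))/4) - 13 = 13*((½)*(¼)*(-4 - 4*(-4 - 12))) - 13 = 13*((½)*(¼)*(-4 - 4*(-16))) - 13 = 13*((½)*(¼)*(-4 + 64)) - 13 = 13*((½)*(¼)*60) - 13 = 13*(15/2) - 13 = 195/2 - 13 = 169/2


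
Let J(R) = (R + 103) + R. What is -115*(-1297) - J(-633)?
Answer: 150318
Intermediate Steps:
J(R) = 103 + 2*R (J(R) = (103 + R) + R = 103 + 2*R)
-115*(-1297) - J(-633) = -115*(-1297) - (103 + 2*(-633)) = 149155 - (103 - 1266) = 149155 - 1*(-1163) = 149155 + 1163 = 150318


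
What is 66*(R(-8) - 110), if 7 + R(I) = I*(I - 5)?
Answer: -858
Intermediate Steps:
R(I) = -7 + I*(-5 + I) (R(I) = -7 + I*(I - 5) = -7 + I*(-5 + I))
66*(R(-8) - 110) = 66*((-7 + (-8)² - 5*(-8)) - 110) = 66*((-7 + 64 + 40) - 110) = 66*(97 - 110) = 66*(-13) = -858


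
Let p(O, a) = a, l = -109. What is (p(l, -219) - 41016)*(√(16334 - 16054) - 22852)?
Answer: 942302220 - 82470*√70 ≈ 9.4161e+8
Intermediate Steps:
(p(l, -219) - 41016)*(√(16334 - 16054) - 22852) = (-219 - 41016)*(√(16334 - 16054) - 22852) = -41235*(√280 - 22852) = -41235*(2*√70 - 22852) = -41235*(-22852 + 2*√70) = 942302220 - 82470*√70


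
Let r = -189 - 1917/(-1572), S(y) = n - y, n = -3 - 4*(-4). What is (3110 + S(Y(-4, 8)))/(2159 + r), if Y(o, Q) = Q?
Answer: 1632260/1032919 ≈ 1.5802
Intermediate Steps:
n = 13 (n = -3 + 16 = 13)
S(y) = 13 - y
r = -98397/524 (r = -189 - 1917*(-1/1572) = -189 + 639/524 = -98397/524 ≈ -187.78)
(3110 + S(Y(-4, 8)))/(2159 + r) = (3110 + (13 - 1*8))/(2159 - 98397/524) = (3110 + (13 - 8))/(1032919/524) = (3110 + 5)*(524/1032919) = 3115*(524/1032919) = 1632260/1032919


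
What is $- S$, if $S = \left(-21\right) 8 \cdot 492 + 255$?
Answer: $82401$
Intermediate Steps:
$S = -82401$ ($S = \left(-168\right) 492 + 255 = -82656 + 255 = -82401$)
$- S = \left(-1\right) \left(-82401\right) = 82401$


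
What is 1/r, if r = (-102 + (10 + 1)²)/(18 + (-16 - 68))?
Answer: -66/19 ≈ -3.4737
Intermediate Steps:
r = -19/66 (r = (-102 + 11²)/(18 - 84) = (-102 + 121)/(-66) = 19*(-1/66) = -19/66 ≈ -0.28788)
1/r = 1/(-19/66) = -66/19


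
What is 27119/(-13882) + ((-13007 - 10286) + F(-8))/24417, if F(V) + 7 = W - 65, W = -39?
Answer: -987058951/338956794 ≈ -2.9120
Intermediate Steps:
F(V) = -111 (F(V) = -7 + (-39 - 65) = -7 - 104 = -111)
27119/(-13882) + ((-13007 - 10286) + F(-8))/24417 = 27119/(-13882) + ((-13007 - 10286) - 111)/24417 = 27119*(-1/13882) + (-23293 - 111)*(1/24417) = -27119/13882 - 23404*1/24417 = -27119/13882 - 23404/24417 = -987058951/338956794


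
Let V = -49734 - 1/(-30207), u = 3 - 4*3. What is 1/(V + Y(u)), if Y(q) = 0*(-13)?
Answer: -30207/1502314937 ≈ -2.0107e-5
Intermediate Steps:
u = -9 (u = 3 - 12 = -9)
Y(q) = 0
V = -1502314937/30207 (V = -49734 - 1*(-1/30207) = -49734 + 1/30207 = -1502314937/30207 ≈ -49734.)
1/(V + Y(u)) = 1/(-1502314937/30207 + 0) = 1/(-1502314937/30207) = -30207/1502314937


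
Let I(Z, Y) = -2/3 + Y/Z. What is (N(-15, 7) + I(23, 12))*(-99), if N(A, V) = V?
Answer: -15609/23 ≈ -678.65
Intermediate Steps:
I(Z, Y) = -⅔ + Y/Z (I(Z, Y) = -2*⅓ + Y/Z = -⅔ + Y/Z)
(N(-15, 7) + I(23, 12))*(-99) = (7 + (-⅔ + 12/23))*(-99) = (7 - 10/69)*(-99) = (473/69)*(-99) = -15609/23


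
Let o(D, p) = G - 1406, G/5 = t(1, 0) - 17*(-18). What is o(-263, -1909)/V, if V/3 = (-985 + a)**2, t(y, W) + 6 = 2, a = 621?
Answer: 1/3822 ≈ 0.00026164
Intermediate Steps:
t(y, W) = -4 (t(y, W) = -6 + 2 = -4)
G = 1510 (G = 5*(-4 - 17*(-18)) = 5*(-4 + 306) = 5*302 = 1510)
o(D, p) = 104 (o(D, p) = 1510 - 1406 = 104)
V = 397488 (V = 3*(-985 + 621)**2 = 3*(-364)**2 = 3*132496 = 397488)
o(-263, -1909)/V = 104/397488 = 104*(1/397488) = 1/3822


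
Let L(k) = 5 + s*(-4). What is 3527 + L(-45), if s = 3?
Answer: 3520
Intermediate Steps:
L(k) = -7 (L(k) = 5 + 3*(-4) = 5 - 12 = -7)
3527 + L(-45) = 3527 - 7 = 3520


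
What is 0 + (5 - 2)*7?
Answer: 21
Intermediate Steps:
0 + (5 - 2)*7 = 0 + 3*7 = 0 + 21 = 21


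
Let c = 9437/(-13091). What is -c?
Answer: 9437/13091 ≈ 0.72088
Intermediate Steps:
c = -9437/13091 (c = 9437*(-1/13091) = -9437/13091 ≈ -0.72088)
-c = -1*(-9437/13091) = 9437/13091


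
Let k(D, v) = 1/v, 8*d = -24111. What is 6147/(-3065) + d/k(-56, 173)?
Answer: -12784786371/24520 ≈ -5.2140e+5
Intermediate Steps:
d = -24111/8 (d = (1/8)*(-24111) = -24111/8 ≈ -3013.9)
6147/(-3065) + d/k(-56, 173) = 6147/(-3065) - 24111/(8*(1/173)) = 6147*(-1/3065) - 24111/(8*1/173) = -6147/3065 - 24111/8*173 = -6147/3065 - 4171203/8 = -12784786371/24520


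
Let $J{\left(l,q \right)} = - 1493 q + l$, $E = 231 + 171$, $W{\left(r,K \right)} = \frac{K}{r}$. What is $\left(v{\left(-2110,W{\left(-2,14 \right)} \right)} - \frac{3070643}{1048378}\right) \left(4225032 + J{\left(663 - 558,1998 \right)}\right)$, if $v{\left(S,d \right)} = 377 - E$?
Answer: $- \frac{36369476957439}{1048378} \approx -3.4691 \cdot 10^{7}$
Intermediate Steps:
$E = 402$
$v{\left(S,d \right)} = -25$ ($v{\left(S,d \right)} = 377 - 402 = -25$)
$J{\left(l,q \right)} = l - 1493 q$
$\left(v{\left(-2110,W{\left(-2,14 \right)} \right)} - \frac{3070643}{1048378}\right) \left(4225032 + J{\left(663 - 558,1998 \right)}\right) = \left(-25 - \frac{3070643}{1048378}\right) \left(4225032 + \left(\left(663 - 558\right) - 2983014\right)\right) = \left(-25 - \frac{3070643}{1048378}\right) \left(4225032 + \left(105 - 2983014\right)\right) = \left(-25 - \frac{3070643}{1048378}\right) \left(4225032 - 2982909\right) = \left(- \frac{29280093}{1048378}\right) 1242123 = - \frac{36369476957439}{1048378}$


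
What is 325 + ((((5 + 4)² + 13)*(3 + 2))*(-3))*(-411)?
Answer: 579835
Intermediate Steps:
325 + ((((5 + 4)² + 13)*(3 + 2))*(-3))*(-411) = 325 + (((9² + 13)*5)*(-3))*(-411) = 325 + (((81 + 13)*5)*(-3))*(-411) = 325 + ((94*5)*(-3))*(-411) = 325 + (470*(-3))*(-411) = 325 - 1410*(-411) = 325 + 579510 = 579835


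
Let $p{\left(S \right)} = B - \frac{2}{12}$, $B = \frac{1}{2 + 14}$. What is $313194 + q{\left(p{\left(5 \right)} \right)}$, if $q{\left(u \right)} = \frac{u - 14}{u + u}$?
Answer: $\frac{3132617}{10} \approx 3.1326 \cdot 10^{5}$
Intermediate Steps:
$B = \frac{1}{16} \approx 0.0625$
$p{\left(S \right)} = - \frac{5}{48}$ ($p{\left(S \right)} = \frac{1}{16} - \frac{2}{12} = \frac{1}{16} - 2 \cdot \frac{1}{12} = \frac{1}{16} - \frac{1}{6} = - \frac{5}{48}$)
$q{\left(u \right)} = \frac{-14 + u}{2 u}$
$313194 + q{\left(p{\left(5 \right)} \right)} = 313194 + \frac{-14 - \frac{5}{48}}{2 \left(- \frac{5}{48}\right)} = 313194 + \frac{1}{2} \left(- \frac{48}{5}\right) \left(- \frac{677}{48}\right) = 313194 + \frac{677}{10} = \frac{3132617}{10}$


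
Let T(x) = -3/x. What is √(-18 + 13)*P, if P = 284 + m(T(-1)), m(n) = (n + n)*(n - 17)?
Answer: 200*I*√5 ≈ 447.21*I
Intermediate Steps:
m(n) = 2*n*(-17 + n) (m(n) = (2*n)*(-17 + n) = 2*n*(-17 + n))
P = 200 (P = 284 + 2*(-3/(-1))*(-17 - 3/(-1)) = 284 + 2*(-3*(-1))*(-17 - 3*(-1)) = 284 + 2*3*(-17 + 3) = 284 + 2*3*(-14) = 284 - 84 = 200)
√(-18 + 13)*P = √(-18 + 13)*200 = √(-5)*200 = (I*√5)*200 = 200*I*√5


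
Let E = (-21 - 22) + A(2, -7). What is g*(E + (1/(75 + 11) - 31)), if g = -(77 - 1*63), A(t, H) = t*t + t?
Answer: 40929/43 ≈ 951.84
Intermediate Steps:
A(t, H) = t + t**2 (A(t, H) = t**2 + t = t + t**2)
g = -14 (g = -(77 - 63) = -1*14 = -14)
E = -37 (E = (-21 - 22) + 2*(1 + 2) = -43 + 2*3 = -43 + 6 = -37)
g*(E + (1/(75 + 11) - 31)) = -14*(-37 + (1/(75 + 11) - 31)) = -14*(-37 + (1/86 - 31)) = -14*(-37 - 2665/86) = -14*(-5847/86) = 40929/43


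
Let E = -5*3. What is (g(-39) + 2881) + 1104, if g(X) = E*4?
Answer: 3925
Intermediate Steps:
E = -15
g(X) = -60 (g(X) = -15*4 = -60)
(g(-39) + 2881) + 1104 = (-60 + 2881) + 1104 = 2821 + 1104 = 3925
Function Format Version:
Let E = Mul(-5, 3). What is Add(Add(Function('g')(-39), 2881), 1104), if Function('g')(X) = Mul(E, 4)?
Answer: 3925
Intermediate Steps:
E = -15
Function('g')(X) = -60 (Function('g')(X) = Mul(-15, 4) = -60)
Add(Add(Function('g')(-39), 2881), 1104) = Add(Add(-60, 2881), 1104) = Add(2821, 1104) = 3925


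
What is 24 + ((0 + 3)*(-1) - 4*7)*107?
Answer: -3293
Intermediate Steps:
24 + ((0 + 3)*(-1) - 4*7)*107 = 24 + (3*(-1) - 28)*107 = 24 + (-3 - 28)*107 = 24 - 31*107 = 24 - 3317 = -3293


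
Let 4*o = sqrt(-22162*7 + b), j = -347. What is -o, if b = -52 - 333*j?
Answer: -I*sqrt(39635)/4 ≈ -49.771*I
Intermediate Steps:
b = 115499 (b = -52 - 333*(-347) = -52 + 115551 = 115499)
o = I*sqrt(39635)/4 (o = sqrt(-22162*7 + 115499)/4 = sqrt(-155134 + 115499)/4 = sqrt(-39635)/4 = (I*sqrt(39635))/4 = I*sqrt(39635)/4 ≈ 49.771*I)
-o = -I*sqrt(39635)/4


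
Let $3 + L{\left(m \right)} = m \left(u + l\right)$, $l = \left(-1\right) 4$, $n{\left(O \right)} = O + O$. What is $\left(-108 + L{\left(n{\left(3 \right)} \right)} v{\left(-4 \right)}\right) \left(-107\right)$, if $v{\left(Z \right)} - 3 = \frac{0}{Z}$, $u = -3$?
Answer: $26001$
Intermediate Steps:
$n{\left(O \right)} = 2 O$
$l = -4$
$v{\left(Z \right)} = 3$ ($v{\left(Z \right)} = 3 + \frac{0}{Z} = 3 + 0 = 3$)
$L{\left(m \right)} = -3 - 7 m$ ($L{\left(m \right)} = -3 + m \left(-3 - 4\right) = -3 + m \left(-7\right) = -3 - 7 m$)
$\left(-108 + L{\left(n{\left(3 \right)} \right)} v{\left(-4 \right)}\right) \left(-107\right) = \left(-108 + \left(-3 - 7 \cdot 2 \cdot 3\right) 3\right) \left(-107\right) = \left(-108 + \left(-3 - 42\right) 3\right) \left(-107\right) = \left(-108 - 135\right) \left(-107\right) = \left(-243\right) \left(-107\right) = 26001$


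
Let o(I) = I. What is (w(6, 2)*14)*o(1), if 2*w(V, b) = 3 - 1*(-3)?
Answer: 42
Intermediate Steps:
w(V, b) = 3 (w(V, b) = (3 - 1*(-3))/2 = (3 + 3)/2 = (1/2)*6 = 3)
(w(6, 2)*14)*o(1) = (3*14)*1 = 42*1 = 42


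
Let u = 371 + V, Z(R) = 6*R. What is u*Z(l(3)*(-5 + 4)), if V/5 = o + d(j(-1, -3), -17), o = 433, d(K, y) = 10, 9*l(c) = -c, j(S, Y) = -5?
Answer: 5172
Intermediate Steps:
l(c) = -c/9 (l(c) = (-c)/9 = -c/9)
V = 2215 (V = 5*(433 + 10) = 5*443 = 2215)
u = 2586 (u = 371 + 2215 = 2586)
u*Z(l(3)*(-5 + 4)) = 2586*(6*((-1/9*3)*(-5 + 4))) = 2586*(6*(-1/3*(-1))) = 2586*(6*(1/3)) = 2586*2 = 5172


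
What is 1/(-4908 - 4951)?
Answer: -1/9859 ≈ -0.00010143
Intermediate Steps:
1/(-4908 - 4951) = 1/(-9859) = -1/9859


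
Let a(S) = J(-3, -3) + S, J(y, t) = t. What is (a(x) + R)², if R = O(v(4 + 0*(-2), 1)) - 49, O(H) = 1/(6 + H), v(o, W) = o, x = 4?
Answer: 229441/100 ≈ 2294.4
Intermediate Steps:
a(S) = -3 + S
R = -489/10 (R = 1/(6 + (4 + 0*(-2))) - 49 = 1/(6 + (4 + 0)) - 49 = 1/(6 + 4) - 49 = 1/10 - 49 = ⅒ - 49 = -489/10 ≈ -48.900)
(a(x) + R)² = ((-3 + 4) - 489/10)² = (1 - 489/10)² = (-479/10)² = 229441/100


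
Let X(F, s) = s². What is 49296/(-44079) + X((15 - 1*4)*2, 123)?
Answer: 222273965/14693 ≈ 15128.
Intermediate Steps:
49296/(-44079) + X((15 - 1*4)*2, 123) = 49296/(-44079) + 123² = 49296*(-1/44079) + 15129 = -16432/14693 + 15129 = 222273965/14693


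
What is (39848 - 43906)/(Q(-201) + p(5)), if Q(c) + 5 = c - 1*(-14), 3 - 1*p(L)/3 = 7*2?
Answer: 4058/225 ≈ 18.036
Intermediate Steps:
p(L) = -33 (p(L) = 9 - 21*2 = 9 - 3*14 = 9 - 42 = -33)
Q(c) = 9 + c (Q(c) = -5 + (c - 1*(-14)) = -5 + (c + 14) = -5 + (14 + c) = 9 + c)
(39848 - 43906)/(Q(-201) + p(5)) = (39848 - 43906)/((9 - 201) - 33) = -4058/(-192 - 33) = -4058/(-225) = -4058*(-1/225) = 4058/225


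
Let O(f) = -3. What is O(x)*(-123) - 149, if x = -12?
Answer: 220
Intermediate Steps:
O(x)*(-123) - 149 = -3*(-123) - 149 = 369 - 149 = 220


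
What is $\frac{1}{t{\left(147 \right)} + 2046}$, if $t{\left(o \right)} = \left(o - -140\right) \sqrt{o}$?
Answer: $- \frac{682}{2640709} + \frac{2009 \sqrt{3}}{7922127} \approx 0.00018097$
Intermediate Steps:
$t{\left(o \right)} = \sqrt{o} \left(140 + o\right)$ ($t{\left(o \right)} = \left(o + 140\right) \sqrt{o} = \left(140 + o\right) \sqrt{o} = \sqrt{o} \left(140 + o\right)$)
$\frac{1}{t{\left(147 \right)} + 2046} = \frac{1}{\sqrt{147} \left(140 + 147\right) + 2046} = \frac{1}{7 \sqrt{3} \cdot 287 + 2046} = \frac{1}{2009 \sqrt{3} + 2046} = \frac{1}{2046 + 2009 \sqrt{3}}$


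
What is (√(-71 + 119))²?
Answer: 48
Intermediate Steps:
(√(-71 + 119))² = (√48)² = (4*√3)² = 48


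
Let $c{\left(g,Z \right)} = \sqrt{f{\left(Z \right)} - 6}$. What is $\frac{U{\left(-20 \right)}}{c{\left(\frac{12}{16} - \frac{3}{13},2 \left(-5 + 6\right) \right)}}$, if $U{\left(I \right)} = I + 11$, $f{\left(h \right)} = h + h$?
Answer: $\frac{9 i \sqrt{2}}{2} \approx 6.364 i$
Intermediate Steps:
$f{\left(h \right)} = 2 h$
$U{\left(I \right)} = 11 + I$
$c{\left(g,Z \right)} = \sqrt{-6 + 2 Z}$ ($c{\left(g,Z \right)} = \sqrt{2 Z - 6} = \sqrt{-6 + 2 Z}$)
$\frac{U{\left(-20 \right)}}{c{\left(\frac{12}{16} - \frac{3}{13},2 \left(-5 + 6\right) \right)}} = \frac{11 - 20}{\sqrt{-6 + 2 \cdot 2 \left(-5 + 6\right)}} = - \frac{9}{\sqrt{-6 + 2 \cdot 2 \cdot 1}} = - \frac{9}{\sqrt{-6 + 2 \cdot 2}} = - \frac{9}{\sqrt{-6 + 4}} = - \frac{9}{\sqrt{-2}} = - \frac{9}{i \sqrt{2}} = - 9 \left(- \frac{i \sqrt{2}}{2}\right) = \frac{9 i \sqrt{2}}{2}$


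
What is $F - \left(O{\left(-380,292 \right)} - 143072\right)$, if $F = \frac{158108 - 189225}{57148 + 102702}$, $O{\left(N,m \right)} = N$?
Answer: $\frac{22930771083}{159850} \approx 1.4345 \cdot 10^{5}$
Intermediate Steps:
$F = - \frac{31117}{159850} \approx -0.19466$
$F - \left(O{\left(-380,292 \right)} - 143072\right) = - \frac{31117}{159850} - \left(-380 - 143072\right) = - \frac{31117}{159850} - -143452 = - \frac{31117}{159850} + 143452 = \frac{22930771083}{159850}$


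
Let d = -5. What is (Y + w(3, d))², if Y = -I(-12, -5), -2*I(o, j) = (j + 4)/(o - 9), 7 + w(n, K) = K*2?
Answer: 508369/1764 ≈ 288.19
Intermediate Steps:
w(n, K) = -7 + 2*K (w(n, K) = -7 + K*2 = -7 + 2*K)
I(o, j) = -(4 + j)/(2*(-9 + o)) (I(o, j) = -(j + 4)/(2*(o - 9)) = -(4 + j)/(2*(-9 + o)))
Y = 1/42 (Y = -(-4 - 1*(-5))/(2*(-9 - 12)) = -(-4 + 5)/(2*(-21)) = -(-1)/(2*21) = -1*(-1/42) = 1/42 ≈ 0.023810)
(Y + w(3, d))² = (1/42 + (-7 + 2*(-5)))² = (1/42 + (-7 - 10))² = (1/42 - 17)² = (-713/42)² = 508369/1764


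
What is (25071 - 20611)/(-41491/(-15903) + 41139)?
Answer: 17731845/163568752 ≈ 0.10841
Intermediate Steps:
(25071 - 20611)/(-41491/(-15903) + 41139) = 4460/(-41491*(-1/15903) + 41139) = 4460/(41491/15903 + 41139) = 4460/(654275008/15903) = 4460*(15903/654275008) = 17731845/163568752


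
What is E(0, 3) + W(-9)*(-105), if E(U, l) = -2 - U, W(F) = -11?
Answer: 1153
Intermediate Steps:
E(0, 3) + W(-9)*(-105) = (-2 - 1*0) - 11*(-105) = (-2 + 0) + 1155 = -2 + 1155 = 1153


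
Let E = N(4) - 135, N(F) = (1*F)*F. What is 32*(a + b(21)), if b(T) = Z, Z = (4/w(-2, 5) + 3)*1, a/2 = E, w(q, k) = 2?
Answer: -7456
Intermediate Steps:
N(F) = F² (N(F) = F*F = F²)
E = -119 (E = 4² - 135 = 16 - 135 = -119)
a = -238 (a = 2*(-119) = -238)
Z = 5 (Z = (4/2 + 3)*1 = (4*(½) + 3)*1 = (2 + 3)*1 = 5*1 = 5)
b(T) = 5
32*(a + b(21)) = 32*(-238 + 5) = 32*(-233) = -7456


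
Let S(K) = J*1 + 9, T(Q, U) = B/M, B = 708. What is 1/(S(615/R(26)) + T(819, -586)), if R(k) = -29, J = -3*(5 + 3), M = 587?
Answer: -587/8097 ≈ -0.072496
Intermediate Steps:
J = -24 (J = -3*8 = -24)
T(Q, U) = 708/587
S(K) = -15 (S(K) = -24*1 + 9 = -24 + 9 = -15)
1/(S(615/R(26)) + T(819, -586)) = 1/(-15 + 708/587) = 1/(-8097/587) = -587/8097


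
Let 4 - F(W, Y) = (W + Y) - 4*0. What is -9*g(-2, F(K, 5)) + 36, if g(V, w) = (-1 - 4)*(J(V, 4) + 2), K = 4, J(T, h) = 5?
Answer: 351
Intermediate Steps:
F(W, Y) = 4 - W - Y (F(W, Y) = 4 - ((W + Y) - 4*0) = 4 - ((W + Y) + 0) = 4 - (W + Y) = 4 + (-W - Y) = 4 - W - Y)
g(V, w) = -35 (g(V, w) = (-1 - 4)*(5 + 2) = -5*7 = -35)
-9*g(-2, F(K, 5)) + 36 = -9*(-35) + 36 = 315 + 36 = 351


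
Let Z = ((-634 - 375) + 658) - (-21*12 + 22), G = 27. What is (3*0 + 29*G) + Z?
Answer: 662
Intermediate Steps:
Z = -121 (Z = (-1009 + 658) - (-252 + 22) = -351 - 1*(-230) = -351 + 230 = -121)
(3*0 + 29*G) + Z = (3*0 + 29*27) - 121 = (0 + 783) - 121 = 783 - 121 = 662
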